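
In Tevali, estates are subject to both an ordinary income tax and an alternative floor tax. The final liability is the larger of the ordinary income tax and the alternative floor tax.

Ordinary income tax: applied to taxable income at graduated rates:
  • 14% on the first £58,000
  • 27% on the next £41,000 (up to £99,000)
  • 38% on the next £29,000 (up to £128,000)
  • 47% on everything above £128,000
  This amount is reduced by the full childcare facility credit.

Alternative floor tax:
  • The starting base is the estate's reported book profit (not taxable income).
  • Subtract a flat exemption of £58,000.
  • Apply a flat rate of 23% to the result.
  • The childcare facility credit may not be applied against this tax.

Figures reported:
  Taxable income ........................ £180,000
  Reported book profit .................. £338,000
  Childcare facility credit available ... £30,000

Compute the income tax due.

Ordinary income tax:
  £58,000 × 14% = £8,120
  £41,000 × 27% = £11,070
  £29,000 × 38% = £11,020
  £52,000 × 47% = £24,440
  → £54,650
  Less childcare facility credit £30,000 → £24,650

Alternative floor tax:
  Base (reported book profit): £338,000
  Less exemption £58,000 → base £280,000
  £280,000 × 23% = £64,400

£64,400 > £24,650, so the alternative floor tax is the binding amount.

£64,400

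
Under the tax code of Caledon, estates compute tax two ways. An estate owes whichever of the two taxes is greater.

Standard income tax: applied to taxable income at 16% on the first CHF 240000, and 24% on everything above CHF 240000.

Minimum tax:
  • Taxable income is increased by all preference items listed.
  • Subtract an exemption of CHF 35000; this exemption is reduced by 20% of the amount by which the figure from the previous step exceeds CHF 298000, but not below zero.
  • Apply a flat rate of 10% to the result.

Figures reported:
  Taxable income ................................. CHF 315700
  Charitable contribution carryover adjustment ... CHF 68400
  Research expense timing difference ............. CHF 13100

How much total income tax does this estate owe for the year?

Minimum tax:
  Adjusted income: CHF 315700 + CHF 68400 + CHF 13100 = CHF 397200
  Exemption: CHF 35000 − 20% × (CHF 397200 − CHF 298000) = CHF 35000 − CHF 19840 = CHF 15160
  Base: CHF 397200 − CHF 15160 = CHF 382040
  CHF 382040 × 10% = CHF 38204

Standard income tax:
  CHF 240000 × 16% = CHF 38400
  CHF 75700 × 24% = CHF 18168
  → CHF 56568

CHF 56568 > CHF 38204, so the standard income tax governs.

CHF 56568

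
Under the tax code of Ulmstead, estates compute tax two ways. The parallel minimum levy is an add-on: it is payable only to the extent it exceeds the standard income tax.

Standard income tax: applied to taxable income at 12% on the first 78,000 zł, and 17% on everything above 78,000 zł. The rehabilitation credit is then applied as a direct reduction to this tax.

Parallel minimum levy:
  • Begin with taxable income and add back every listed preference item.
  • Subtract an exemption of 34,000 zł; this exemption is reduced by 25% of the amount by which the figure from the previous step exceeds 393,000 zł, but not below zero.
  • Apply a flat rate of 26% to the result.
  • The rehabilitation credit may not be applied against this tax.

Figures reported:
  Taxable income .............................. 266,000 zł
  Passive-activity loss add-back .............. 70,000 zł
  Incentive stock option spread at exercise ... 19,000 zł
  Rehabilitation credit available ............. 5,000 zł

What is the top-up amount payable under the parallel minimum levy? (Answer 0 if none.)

Parallel minimum levy:
  Adjusted income: 266,000 zł + 70,000 zł + 19,000 zł = 355,000 zł
  Exemption: 355,000 zł ≤ 393,000 zł, so full 34,000 zł applies
  Base: 355,000 zł − 34,000 zł = 321,000 zł
  321,000 zł × 26% = 83,460 zł

Standard income tax:
  78,000 zł × 12% = 9,360 zł
  188,000 zł × 17% = 31,960 zł
  → 41,320 zł
  Less rehabilitation credit 5,000 zł → 36,320 zł

Excess of parallel minimum levy over standard income tax: 83,460 zł − 36,320 zł = 47,140 zł.

47,140 zł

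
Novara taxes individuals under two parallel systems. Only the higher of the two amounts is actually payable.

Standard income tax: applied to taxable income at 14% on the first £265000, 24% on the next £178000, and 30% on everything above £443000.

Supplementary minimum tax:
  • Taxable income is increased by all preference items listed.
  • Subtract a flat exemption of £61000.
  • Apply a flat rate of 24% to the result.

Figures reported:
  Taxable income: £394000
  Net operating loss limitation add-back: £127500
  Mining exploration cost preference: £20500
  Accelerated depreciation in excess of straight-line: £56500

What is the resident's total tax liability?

£129000

Supplementary minimum tax:
  Adjusted income: £394000 + £127500 + £20500 + £56500 = £598500
  Less exemption £61000 → base £537500
  £537500 × 24% = £129000

Standard income tax:
  £265000 × 14% = £37100
  £129000 × 24% = £30960
  → £68060

£129000 > £68060, so the supplementary minimum tax is the binding amount.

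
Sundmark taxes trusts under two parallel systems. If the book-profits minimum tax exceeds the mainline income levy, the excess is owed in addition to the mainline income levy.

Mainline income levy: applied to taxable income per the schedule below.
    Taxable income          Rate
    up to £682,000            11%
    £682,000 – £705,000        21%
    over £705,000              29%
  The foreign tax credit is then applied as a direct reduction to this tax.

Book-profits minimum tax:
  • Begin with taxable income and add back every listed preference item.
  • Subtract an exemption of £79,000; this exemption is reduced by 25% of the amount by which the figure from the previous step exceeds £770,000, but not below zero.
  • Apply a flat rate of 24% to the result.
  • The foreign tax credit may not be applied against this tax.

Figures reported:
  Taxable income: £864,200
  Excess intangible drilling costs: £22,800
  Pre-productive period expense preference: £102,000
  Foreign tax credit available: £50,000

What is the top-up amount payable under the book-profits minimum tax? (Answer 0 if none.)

£155,522

Mainline income levy:
  £682,000 × 11% = £75,020
  £23,000 × 21% = £4,830
  £159,200 × 29% = £46,168
  → £126,018
  Less foreign tax credit £50,000 → £76,018

Book-profits minimum tax:
  Adjusted income: £864,200 + £22,800 + £102,000 = £989,000
  Exemption: £79,000 − 25% × (£989,000 − £770,000) = £79,000 − £54,750 = £24,250
  Base: £989,000 − £24,250 = £964,750
  £964,750 × 24% = £231,540

Excess of book-profits minimum tax over mainline income levy: £231,540 − £76,018 = £155,522.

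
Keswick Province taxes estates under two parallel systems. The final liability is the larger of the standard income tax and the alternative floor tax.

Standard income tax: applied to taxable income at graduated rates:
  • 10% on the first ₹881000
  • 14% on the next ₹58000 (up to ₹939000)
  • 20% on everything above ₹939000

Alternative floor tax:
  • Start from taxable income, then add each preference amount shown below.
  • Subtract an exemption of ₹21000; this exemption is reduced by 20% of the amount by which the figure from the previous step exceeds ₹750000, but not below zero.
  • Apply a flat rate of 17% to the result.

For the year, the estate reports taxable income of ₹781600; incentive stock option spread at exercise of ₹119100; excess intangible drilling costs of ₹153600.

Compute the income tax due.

Alternative floor tax:
  Adjusted income: ₹781600 + ₹119100 + ₹153600 = ₹1054300
  Exemption: 20% × (₹1054300 − ₹750000) = ₹60860 ≥ ₹21000, so the exemption is fully phased out
  Base: ₹1054300 − ₹0 = ₹1054300
  ₹1054300 × 17% = ₹179231

Standard income tax:
  ₹781600 × 10% = ₹78160

₹179231 > ₹78160, so the alternative floor tax is the binding amount.

₹179231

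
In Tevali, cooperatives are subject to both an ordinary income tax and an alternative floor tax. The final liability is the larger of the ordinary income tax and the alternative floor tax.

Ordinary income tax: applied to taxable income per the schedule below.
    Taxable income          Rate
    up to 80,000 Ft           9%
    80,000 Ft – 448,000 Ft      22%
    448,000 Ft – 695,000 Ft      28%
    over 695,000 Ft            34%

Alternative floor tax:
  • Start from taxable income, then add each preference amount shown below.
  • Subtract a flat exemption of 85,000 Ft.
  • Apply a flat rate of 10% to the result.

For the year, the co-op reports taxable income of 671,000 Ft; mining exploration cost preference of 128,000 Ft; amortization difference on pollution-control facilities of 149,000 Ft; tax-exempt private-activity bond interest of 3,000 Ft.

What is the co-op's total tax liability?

Ordinary income tax:
  80,000 Ft × 9% = 7,200 Ft
  368,000 Ft × 22% = 80,960 Ft
  223,000 Ft × 28% = 62,440 Ft
  → 150,600 Ft

Alternative floor tax:
  Adjusted income: 671,000 Ft + 128,000 Ft + 149,000 Ft + 3,000 Ft = 951,000 Ft
  Less exemption 85,000 Ft → base 866,000 Ft
  866,000 Ft × 10% = 86,600 Ft

150,600 Ft > 86,600 Ft, so the ordinary income tax governs.

150,600 Ft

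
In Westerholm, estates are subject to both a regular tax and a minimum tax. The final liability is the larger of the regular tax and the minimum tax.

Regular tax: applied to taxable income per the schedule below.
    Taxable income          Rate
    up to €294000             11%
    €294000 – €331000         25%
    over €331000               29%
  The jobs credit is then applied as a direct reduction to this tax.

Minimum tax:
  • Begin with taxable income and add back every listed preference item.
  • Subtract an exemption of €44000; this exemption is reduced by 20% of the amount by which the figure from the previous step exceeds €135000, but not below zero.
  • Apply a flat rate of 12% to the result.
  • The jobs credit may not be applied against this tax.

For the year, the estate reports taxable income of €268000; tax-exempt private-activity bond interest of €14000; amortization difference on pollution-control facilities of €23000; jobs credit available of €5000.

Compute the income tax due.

€35400

Minimum tax:
  Adjusted income: €268000 + €14000 + €23000 = €305000
  Exemption: €44000 − 20% × (€305000 − €135000) = €44000 − €34000 = €10000
  Base: €305000 − €10000 = €295000
  €295000 × 12% = €35400

Regular tax:
  €268000 × 11% = €29480
  Less jobs credit €5000 → €24480

€35400 > €24480, so the minimum tax is the binding amount.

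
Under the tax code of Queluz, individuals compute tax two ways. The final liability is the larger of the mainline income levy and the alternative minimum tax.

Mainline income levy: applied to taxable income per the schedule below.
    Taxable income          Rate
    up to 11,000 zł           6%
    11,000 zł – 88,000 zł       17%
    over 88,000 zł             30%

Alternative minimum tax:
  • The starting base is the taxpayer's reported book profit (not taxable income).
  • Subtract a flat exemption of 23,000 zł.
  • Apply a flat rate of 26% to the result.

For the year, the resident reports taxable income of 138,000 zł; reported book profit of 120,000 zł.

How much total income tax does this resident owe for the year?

Mainline income levy:
  11,000 zł × 6% = 660 zł
  77,000 zł × 17% = 13,090 zł
  50,000 zł × 30% = 15,000 zł
  → 28,750 zł

Alternative minimum tax:
  Base (reported book profit): 120,000 zł
  Less exemption 23,000 zł → base 97,000 zł
  97,000 zł × 26% = 25,220 zł

28,750 zł > 25,220 zł, so the mainline income levy governs.

28,750 zł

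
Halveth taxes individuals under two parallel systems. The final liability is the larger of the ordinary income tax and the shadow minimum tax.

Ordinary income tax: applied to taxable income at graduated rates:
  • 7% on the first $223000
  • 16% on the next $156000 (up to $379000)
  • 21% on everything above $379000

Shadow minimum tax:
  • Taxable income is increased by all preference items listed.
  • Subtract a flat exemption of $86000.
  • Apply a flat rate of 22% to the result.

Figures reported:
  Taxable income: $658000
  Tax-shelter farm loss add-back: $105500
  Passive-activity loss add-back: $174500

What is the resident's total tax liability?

$187440

Ordinary income tax:
  $223000 × 7% = $15610
  $156000 × 16% = $24960
  $279000 × 21% = $58590
  → $99160

Shadow minimum tax:
  Adjusted income: $658000 + $105500 + $174500 = $938000
  Less exemption $86000 → base $852000
  $852000 × 22% = $187440

$187440 > $99160, so the shadow minimum tax is the binding amount.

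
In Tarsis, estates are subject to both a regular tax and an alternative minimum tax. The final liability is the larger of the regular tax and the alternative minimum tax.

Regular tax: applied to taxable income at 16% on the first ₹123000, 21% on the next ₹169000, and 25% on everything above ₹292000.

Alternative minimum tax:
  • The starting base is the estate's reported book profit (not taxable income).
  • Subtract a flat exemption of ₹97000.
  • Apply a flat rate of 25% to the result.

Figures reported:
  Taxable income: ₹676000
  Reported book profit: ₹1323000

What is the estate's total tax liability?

₹306500

Regular tax:
  ₹123000 × 16% = ₹19680
  ₹169000 × 21% = ₹35490
  ₹384000 × 25% = ₹96000
  → ₹151170

Alternative minimum tax:
  Base (reported book profit): ₹1323000
  Less exemption ₹97000 → base ₹1226000
  ₹1226000 × 25% = ₹306500

₹306500 > ₹151170, so the alternative minimum tax is the binding amount.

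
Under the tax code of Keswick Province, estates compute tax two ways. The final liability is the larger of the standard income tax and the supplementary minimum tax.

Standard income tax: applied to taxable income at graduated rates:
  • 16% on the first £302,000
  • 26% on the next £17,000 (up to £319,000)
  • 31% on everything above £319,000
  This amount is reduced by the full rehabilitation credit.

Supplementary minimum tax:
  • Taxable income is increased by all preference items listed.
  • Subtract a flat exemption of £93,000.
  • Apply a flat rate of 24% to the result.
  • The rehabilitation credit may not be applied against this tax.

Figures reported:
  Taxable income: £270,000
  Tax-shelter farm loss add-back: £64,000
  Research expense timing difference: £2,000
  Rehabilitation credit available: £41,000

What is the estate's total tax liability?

£58,320

Standard income tax:
  £270,000 × 16% = £43,200
  Less rehabilitation credit £41,000 → £2,200

Supplementary minimum tax:
  Adjusted income: £270,000 + £64,000 + £2,000 = £336,000
  Less exemption £93,000 → base £243,000
  £243,000 × 24% = £58,320

£58,320 > £2,200, so the supplementary minimum tax is the binding amount.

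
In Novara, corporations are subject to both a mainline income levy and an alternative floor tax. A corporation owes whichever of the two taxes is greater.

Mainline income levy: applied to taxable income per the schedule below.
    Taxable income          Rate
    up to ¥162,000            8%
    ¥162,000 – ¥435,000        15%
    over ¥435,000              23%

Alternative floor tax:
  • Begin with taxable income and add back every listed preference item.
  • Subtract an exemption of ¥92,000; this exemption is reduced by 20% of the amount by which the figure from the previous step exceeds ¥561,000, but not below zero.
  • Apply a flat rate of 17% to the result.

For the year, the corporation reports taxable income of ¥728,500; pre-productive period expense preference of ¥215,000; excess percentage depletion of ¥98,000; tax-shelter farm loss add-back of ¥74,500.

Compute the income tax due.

Mainline income levy:
  ¥162,000 × 8% = ¥12,960
  ¥273,000 × 15% = ¥40,950
  ¥293,500 × 23% = ¥67,505
  → ¥121,415

Alternative floor tax:
  Adjusted income: ¥728,500 + ¥215,000 + ¥98,000 + ¥74,500 = ¥1,116,000
  Exemption: 20% × (¥1,116,000 − ¥561,000) = ¥111,000 ≥ ¥92,000, so the exemption is fully phased out
  Base: ¥1,116,000 − ¥0 = ¥1,116,000
  ¥1,116,000 × 17% = ¥189,720

¥189,720 > ¥121,415, so the alternative floor tax is the binding amount.

¥189,720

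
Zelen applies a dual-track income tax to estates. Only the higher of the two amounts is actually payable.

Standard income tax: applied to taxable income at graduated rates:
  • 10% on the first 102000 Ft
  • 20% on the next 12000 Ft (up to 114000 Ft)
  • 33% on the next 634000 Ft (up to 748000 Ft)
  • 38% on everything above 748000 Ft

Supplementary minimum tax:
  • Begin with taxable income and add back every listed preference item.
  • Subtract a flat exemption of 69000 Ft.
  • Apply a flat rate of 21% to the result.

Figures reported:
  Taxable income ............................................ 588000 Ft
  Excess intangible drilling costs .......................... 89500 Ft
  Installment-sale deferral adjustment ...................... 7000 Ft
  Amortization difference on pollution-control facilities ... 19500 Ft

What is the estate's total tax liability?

169020 Ft

Standard income tax:
  102000 Ft × 10% = 10200 Ft
  12000 Ft × 20% = 2400 Ft
  474000 Ft × 33% = 156420 Ft
  → 169020 Ft

Supplementary minimum tax:
  Adjusted income: 588000 Ft + 89500 Ft + 7000 Ft + 19500 Ft = 704000 Ft
  Less exemption 69000 Ft → base 635000 Ft
  635000 Ft × 21% = 133350 Ft

169020 Ft > 133350 Ft, so the standard income tax governs.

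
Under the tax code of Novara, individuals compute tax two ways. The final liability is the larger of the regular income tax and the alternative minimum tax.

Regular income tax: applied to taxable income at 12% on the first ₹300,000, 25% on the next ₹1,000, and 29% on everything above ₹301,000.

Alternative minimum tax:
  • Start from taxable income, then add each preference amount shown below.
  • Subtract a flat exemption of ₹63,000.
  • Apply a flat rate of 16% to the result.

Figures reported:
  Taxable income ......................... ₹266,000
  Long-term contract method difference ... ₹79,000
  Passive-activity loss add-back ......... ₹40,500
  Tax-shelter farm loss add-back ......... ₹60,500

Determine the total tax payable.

₹61,280

Alternative minimum tax:
  Adjusted income: ₹266,000 + ₹79,000 + ₹40,500 + ₹60,500 = ₹446,000
  Less exemption ₹63,000 → base ₹383,000
  ₹383,000 × 16% = ₹61,280

Regular income tax:
  ₹266,000 × 12% = ₹31,920

₹61,280 > ₹31,920, so the alternative minimum tax is the binding amount.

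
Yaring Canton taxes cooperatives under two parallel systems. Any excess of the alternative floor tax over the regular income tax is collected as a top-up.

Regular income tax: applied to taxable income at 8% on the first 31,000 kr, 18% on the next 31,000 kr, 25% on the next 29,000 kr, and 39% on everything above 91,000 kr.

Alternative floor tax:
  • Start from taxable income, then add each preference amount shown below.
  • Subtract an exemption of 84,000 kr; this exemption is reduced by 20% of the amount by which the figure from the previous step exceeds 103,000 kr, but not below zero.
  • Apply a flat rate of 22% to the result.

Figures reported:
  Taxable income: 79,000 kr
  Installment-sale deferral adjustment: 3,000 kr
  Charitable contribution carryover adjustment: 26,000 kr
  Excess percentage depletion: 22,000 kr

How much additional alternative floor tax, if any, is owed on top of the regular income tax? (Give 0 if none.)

0 kr

Regular income tax:
  31,000 kr × 8% = 2,480 kr
  31,000 kr × 18% = 5,580 kr
  17,000 kr × 25% = 4,250 kr
  → 12,310 kr

Alternative floor tax:
  Adjusted income: 79,000 kr + 3,000 kr + 26,000 kr + 22,000 kr = 130,000 kr
  Exemption: 84,000 kr − 20% × (130,000 kr − 103,000 kr) = 84,000 kr − 5,400 kr = 78,600 kr
  Base: 130,000 kr − 78,600 kr = 51,400 kr
  51,400 kr × 22% = 11,308 kr

11,308 kr ≤ 12,310 kr, so no add-on is due.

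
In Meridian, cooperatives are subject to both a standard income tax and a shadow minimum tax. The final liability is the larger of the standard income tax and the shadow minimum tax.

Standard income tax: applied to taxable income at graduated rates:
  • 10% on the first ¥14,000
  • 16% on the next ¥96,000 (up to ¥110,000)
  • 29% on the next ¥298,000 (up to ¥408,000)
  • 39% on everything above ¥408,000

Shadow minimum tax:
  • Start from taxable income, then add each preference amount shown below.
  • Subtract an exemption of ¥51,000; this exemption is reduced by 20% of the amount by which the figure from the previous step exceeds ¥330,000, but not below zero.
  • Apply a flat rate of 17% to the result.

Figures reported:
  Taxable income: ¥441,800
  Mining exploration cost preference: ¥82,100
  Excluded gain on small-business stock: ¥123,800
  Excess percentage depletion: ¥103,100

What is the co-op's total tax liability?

¥127,636

Shadow minimum tax:
  Adjusted income: ¥441,800 + ¥82,100 + ¥123,800 + ¥103,100 = ¥750,800
  Exemption: 20% × (¥750,800 − ¥330,000) = ¥84,160 ≥ ¥51,000, so the exemption is fully phased out
  Base: ¥750,800 − ¥0 = ¥750,800
  ¥750,800 × 17% = ¥127,636

Standard income tax:
  ¥14,000 × 10% = ¥1,400
  ¥96,000 × 16% = ¥15,360
  ¥298,000 × 29% = ¥86,420
  ¥33,800 × 39% = ¥13,182
  → ¥116,362

¥127,636 > ¥116,362, so the shadow minimum tax is the binding amount.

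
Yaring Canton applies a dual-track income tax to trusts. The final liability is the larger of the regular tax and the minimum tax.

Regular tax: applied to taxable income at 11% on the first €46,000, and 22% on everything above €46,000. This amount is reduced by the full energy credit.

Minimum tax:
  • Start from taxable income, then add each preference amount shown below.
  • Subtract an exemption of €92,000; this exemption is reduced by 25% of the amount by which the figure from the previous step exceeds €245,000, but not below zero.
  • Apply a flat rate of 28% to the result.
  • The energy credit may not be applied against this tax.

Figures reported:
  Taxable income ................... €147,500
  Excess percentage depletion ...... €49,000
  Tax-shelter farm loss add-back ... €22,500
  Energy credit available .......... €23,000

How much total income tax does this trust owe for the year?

Minimum tax:
  Adjusted income: €147,500 + €49,000 + €22,500 = €219,000
  Exemption: €219,000 ≤ €245,000, so full €92,000 applies
  Base: €219,000 − €92,000 = €127,000
  €127,000 × 28% = €35,560

Regular tax:
  €46,000 × 11% = €5,060
  €101,500 × 22% = €22,330
  → €27,390
  Less energy credit €23,000 → €4,390

€35,560 > €4,390, so the minimum tax is the binding amount.

€35,560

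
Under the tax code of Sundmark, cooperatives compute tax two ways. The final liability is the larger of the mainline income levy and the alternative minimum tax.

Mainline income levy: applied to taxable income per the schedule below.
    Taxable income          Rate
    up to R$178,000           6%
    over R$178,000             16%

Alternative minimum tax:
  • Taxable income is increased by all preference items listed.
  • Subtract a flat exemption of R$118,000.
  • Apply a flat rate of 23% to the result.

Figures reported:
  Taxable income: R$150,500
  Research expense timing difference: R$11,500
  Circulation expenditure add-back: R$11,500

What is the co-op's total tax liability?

Mainline income levy:
  R$150,500 × 6% = R$9,030

Alternative minimum tax:
  Adjusted income: R$150,500 + R$11,500 + R$11,500 = R$173,500
  Less exemption R$118,000 → base R$55,500
  R$55,500 × 23% = R$12,765

R$12,765 > R$9,030, so the alternative minimum tax is the binding amount.

R$12,765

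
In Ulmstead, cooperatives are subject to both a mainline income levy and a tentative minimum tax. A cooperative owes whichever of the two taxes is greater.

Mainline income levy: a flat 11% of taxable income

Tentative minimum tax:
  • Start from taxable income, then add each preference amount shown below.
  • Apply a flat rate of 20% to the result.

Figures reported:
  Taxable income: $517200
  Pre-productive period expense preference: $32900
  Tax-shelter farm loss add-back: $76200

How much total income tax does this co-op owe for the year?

$125260

Tentative minimum tax:
  Adjusted income: $517200 + $32900 + $76200 = $626300
  $626300 × 20% = $125260

Mainline income levy:
  $517200 × 11% = $56892

$125260 > $56892, so the tentative minimum tax is the binding amount.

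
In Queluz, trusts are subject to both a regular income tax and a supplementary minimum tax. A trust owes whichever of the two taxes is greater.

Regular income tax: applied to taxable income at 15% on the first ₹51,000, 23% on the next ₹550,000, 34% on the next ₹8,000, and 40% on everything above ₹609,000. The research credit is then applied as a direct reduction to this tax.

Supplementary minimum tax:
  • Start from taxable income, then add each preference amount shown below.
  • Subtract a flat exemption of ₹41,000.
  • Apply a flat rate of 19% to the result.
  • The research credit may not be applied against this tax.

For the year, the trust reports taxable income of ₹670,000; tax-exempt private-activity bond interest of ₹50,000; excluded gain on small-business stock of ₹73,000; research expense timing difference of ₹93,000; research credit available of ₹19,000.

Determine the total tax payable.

₹160,550

Supplementary minimum tax:
  Adjusted income: ₹670,000 + ₹50,000 + ₹73,000 + ₹93,000 = ₹886,000
  Less exemption ₹41,000 → base ₹845,000
  ₹845,000 × 19% = ₹160,550

Regular income tax:
  ₹51,000 × 15% = ₹7,650
  ₹550,000 × 23% = ₹126,500
  ₹8,000 × 34% = ₹2,720
  ₹61,000 × 40% = ₹24,400
  → ₹161,270
  Less research credit ₹19,000 → ₹142,270

₹160,550 > ₹142,270, so the supplementary minimum tax is the binding amount.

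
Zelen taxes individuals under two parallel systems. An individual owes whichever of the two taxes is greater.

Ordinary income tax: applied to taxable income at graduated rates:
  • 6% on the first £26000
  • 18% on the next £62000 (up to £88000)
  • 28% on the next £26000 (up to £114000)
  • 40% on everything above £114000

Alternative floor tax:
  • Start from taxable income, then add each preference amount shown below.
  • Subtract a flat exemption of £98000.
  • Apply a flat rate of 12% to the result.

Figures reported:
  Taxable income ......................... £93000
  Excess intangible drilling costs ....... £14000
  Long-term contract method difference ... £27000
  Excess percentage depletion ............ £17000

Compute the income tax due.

Ordinary income tax:
  £26000 × 6% = £1560
  £62000 × 18% = £11160
  £5000 × 28% = £1400
  → £14120

Alternative floor tax:
  Adjusted income: £93000 + £14000 + £27000 + £17000 = £151000
  Less exemption £98000 → base £53000
  £53000 × 12% = £6360

£14120 > £6360, so the ordinary income tax governs.

£14120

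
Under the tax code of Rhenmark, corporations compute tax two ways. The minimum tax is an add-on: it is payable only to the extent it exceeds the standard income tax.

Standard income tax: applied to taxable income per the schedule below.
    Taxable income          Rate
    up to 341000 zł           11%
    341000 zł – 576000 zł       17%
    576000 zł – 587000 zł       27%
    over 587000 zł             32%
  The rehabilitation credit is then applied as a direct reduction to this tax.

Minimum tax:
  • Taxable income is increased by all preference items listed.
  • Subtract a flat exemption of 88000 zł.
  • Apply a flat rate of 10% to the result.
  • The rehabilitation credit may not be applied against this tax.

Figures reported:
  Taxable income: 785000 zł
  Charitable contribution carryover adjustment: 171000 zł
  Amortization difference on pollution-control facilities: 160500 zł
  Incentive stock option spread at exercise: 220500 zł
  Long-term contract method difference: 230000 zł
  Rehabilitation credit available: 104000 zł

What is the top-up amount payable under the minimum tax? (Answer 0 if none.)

108110 zł

Standard income tax:
  341000 zł × 11% = 37510 zł
  235000 zł × 17% = 39950 zł
  11000 zł × 27% = 2970 zł
  198000 zł × 32% = 63360 zł
  → 143790 zł
  Less rehabilitation credit 104000 zł → 39790 zł

Minimum tax:
  Adjusted income: 785000 zł + 171000 zł + 160500 zł + 220500 zł + 230000 zł = 1567000 zł
  Less exemption 88000 zł → base 1479000 zł
  1479000 zł × 10% = 147900 zł

Excess of minimum tax over standard income tax: 147900 zł − 39790 zł = 108110 zł.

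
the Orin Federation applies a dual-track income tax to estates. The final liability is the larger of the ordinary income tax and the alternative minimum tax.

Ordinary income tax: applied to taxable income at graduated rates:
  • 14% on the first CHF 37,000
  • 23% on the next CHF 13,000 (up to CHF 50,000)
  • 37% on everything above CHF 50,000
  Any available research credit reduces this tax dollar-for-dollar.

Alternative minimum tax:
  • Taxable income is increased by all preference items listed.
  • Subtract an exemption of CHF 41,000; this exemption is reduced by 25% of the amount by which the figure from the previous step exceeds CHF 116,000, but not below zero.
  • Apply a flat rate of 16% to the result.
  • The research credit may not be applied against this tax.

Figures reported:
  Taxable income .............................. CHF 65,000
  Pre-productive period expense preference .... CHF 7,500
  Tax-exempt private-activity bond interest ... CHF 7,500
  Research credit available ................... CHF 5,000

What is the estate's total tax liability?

Ordinary income tax:
  CHF 37,000 × 14% = CHF 5,180
  CHF 13,000 × 23% = CHF 2,990
  CHF 15,000 × 37% = CHF 5,550
  → CHF 13,720
  Less research credit CHF 5,000 → CHF 8,720

Alternative minimum tax:
  Adjusted income: CHF 65,000 + CHF 7,500 + CHF 7,500 = CHF 80,000
  Exemption: CHF 80,000 ≤ CHF 116,000, so full CHF 41,000 applies
  Base: CHF 80,000 − CHF 41,000 = CHF 39,000
  CHF 39,000 × 16% = CHF 6,240

CHF 8,720 > CHF 6,240, so the ordinary income tax governs.

CHF 8,720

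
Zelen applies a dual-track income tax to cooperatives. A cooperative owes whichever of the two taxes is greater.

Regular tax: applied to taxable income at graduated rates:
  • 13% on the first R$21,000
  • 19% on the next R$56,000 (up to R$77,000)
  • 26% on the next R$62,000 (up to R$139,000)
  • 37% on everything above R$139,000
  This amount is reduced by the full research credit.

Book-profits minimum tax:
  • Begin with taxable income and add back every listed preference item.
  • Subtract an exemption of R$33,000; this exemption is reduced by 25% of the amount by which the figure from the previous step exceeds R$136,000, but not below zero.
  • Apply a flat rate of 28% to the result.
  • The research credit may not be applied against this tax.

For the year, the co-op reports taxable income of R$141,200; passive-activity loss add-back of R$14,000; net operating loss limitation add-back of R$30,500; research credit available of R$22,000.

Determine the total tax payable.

R$46,235

Regular tax:
  R$21,000 × 13% = R$2,730
  R$56,000 × 19% = R$10,640
  R$62,000 × 26% = R$16,120
  R$2,200 × 37% = R$814
  → R$30,304
  Less research credit R$22,000 → R$8,304

Book-profits minimum tax:
  Adjusted income: R$141,200 + R$14,000 + R$30,500 = R$185,700
  Exemption: R$33,000 − 25% × (R$185,700 − R$136,000) = R$33,000 − R$12,425 = R$20,575
  Base: R$185,700 − R$20,575 = R$165,125
  R$165,125 × 28% = R$46,235

R$46,235 > R$8,304, so the book-profits minimum tax is the binding amount.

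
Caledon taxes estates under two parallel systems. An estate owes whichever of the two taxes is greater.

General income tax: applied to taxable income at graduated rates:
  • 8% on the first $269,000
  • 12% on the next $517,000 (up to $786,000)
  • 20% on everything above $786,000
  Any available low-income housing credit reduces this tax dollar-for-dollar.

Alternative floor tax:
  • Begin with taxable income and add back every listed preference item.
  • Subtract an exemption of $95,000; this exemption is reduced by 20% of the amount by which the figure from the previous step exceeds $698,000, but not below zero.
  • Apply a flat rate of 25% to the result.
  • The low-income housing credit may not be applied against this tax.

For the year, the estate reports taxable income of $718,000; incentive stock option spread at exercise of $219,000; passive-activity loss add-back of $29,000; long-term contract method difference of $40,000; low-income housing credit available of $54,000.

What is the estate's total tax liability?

Alternative floor tax:
  Adjusted income: $718,000 + $219,000 + $29,000 + $40,000 = $1,006,000
  Exemption: $95,000 − 20% × ($1,006,000 − $698,000) = $95,000 − $61,600 = $33,400
  Base: $1,006,000 − $33,400 = $972,600
  $972,600 × 25% = $243,150

General income tax:
  $269,000 × 8% = $21,520
  $449,000 × 12% = $53,880
  → $75,400
  Less low-income housing credit $54,000 → $21,400

$243,150 > $21,400, so the alternative floor tax is the binding amount.

$243,150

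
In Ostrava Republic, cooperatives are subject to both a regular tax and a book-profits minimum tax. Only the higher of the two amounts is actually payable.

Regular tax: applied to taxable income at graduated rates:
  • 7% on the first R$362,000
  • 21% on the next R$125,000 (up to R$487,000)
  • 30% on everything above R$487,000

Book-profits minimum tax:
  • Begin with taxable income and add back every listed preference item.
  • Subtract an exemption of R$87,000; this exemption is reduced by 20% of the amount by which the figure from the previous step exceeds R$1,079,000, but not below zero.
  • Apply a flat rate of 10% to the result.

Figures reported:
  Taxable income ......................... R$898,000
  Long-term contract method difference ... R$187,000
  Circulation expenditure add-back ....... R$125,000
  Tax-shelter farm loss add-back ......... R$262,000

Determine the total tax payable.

R$174,890

Book-profits minimum tax:
  Adjusted income: R$898,000 + R$187,000 + R$125,000 + R$262,000 = R$1,472,000
  Exemption: R$87,000 − 20% × (R$1,472,000 − R$1,079,000) = R$87,000 − R$78,600 = R$8,400
  Base: R$1,472,000 − R$8,400 = R$1,463,600
  R$1,463,600 × 10% = R$146,360

Regular tax:
  R$362,000 × 7% = R$25,340
  R$125,000 × 21% = R$26,250
  R$411,000 × 30% = R$123,300
  → R$174,890

R$174,890 > R$146,360, so the regular tax governs.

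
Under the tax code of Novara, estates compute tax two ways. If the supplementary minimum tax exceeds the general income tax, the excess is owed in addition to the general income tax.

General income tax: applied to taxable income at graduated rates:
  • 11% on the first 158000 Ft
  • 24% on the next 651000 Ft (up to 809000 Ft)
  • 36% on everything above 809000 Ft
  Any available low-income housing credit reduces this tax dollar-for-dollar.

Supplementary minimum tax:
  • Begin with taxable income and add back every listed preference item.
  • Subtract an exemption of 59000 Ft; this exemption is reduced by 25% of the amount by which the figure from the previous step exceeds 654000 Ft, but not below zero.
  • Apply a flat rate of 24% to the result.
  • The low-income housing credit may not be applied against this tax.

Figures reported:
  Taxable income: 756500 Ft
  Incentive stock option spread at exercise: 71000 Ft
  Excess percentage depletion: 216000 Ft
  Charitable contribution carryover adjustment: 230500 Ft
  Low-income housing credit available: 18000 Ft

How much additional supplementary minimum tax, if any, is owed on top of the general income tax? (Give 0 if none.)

Supplementary minimum tax:
  Adjusted income: 756500 Ft + 71000 Ft + 216000 Ft + 230500 Ft = 1274000 Ft
  Exemption: 25% × (1274000 Ft − 654000 Ft) = 155000 Ft ≥ 59000 Ft, so the exemption is fully phased out
  Base: 1274000 Ft − 0 Ft = 1274000 Ft
  1274000 Ft × 24% = 305760 Ft

General income tax:
  158000 Ft × 11% = 17380 Ft
  598500 Ft × 24% = 143640 Ft
  → 161020 Ft
  Less low-income housing credit 18000 Ft → 143020 Ft

Excess of supplementary minimum tax over general income tax: 305760 Ft − 143020 Ft = 162740 Ft.

162740 Ft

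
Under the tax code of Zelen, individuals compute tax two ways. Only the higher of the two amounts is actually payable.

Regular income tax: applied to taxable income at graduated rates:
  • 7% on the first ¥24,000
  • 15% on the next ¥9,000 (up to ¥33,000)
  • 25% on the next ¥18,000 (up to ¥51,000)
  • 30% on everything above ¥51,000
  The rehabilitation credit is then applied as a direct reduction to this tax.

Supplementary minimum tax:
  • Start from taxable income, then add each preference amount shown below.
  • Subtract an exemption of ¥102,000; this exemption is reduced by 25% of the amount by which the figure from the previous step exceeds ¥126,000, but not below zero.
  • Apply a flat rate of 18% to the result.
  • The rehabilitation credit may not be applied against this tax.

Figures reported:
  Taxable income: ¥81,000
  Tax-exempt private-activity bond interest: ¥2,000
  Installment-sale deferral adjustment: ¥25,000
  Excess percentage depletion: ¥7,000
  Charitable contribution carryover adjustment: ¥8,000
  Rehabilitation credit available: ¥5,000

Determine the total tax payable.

¥11,530

Regular income tax:
  ¥24,000 × 7% = ¥1,680
  ¥9,000 × 15% = ¥1,350
  ¥18,000 × 25% = ¥4,500
  ¥30,000 × 30% = ¥9,000
  → ¥16,530
  Less rehabilitation credit ¥5,000 → ¥11,530

Supplementary minimum tax:
  Adjusted income: ¥81,000 + ¥2,000 + ¥25,000 + ¥7,000 + ¥8,000 = ¥123,000
  Exemption: ¥123,000 ≤ ¥126,000, so full ¥102,000 applies
  Base: ¥123,000 − ¥102,000 = ¥21,000
  ¥21,000 × 18% = ¥3,780

¥11,530 > ¥3,780, so the regular income tax governs.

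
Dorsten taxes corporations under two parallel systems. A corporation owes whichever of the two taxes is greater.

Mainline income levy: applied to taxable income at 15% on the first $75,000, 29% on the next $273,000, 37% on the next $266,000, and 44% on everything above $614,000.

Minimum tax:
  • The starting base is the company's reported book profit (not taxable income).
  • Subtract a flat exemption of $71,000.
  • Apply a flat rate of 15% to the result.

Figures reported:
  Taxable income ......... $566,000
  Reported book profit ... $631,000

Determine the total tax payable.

$171,080

Minimum tax:
  Base (reported book profit): $631,000
  Less exemption $71,000 → base $560,000
  $560,000 × 15% = $84,000

Mainline income levy:
  $75,000 × 15% = $11,250
  $273,000 × 29% = $79,170
  $218,000 × 37% = $80,660
  → $171,080

$171,080 > $84,000, so the mainline income levy governs.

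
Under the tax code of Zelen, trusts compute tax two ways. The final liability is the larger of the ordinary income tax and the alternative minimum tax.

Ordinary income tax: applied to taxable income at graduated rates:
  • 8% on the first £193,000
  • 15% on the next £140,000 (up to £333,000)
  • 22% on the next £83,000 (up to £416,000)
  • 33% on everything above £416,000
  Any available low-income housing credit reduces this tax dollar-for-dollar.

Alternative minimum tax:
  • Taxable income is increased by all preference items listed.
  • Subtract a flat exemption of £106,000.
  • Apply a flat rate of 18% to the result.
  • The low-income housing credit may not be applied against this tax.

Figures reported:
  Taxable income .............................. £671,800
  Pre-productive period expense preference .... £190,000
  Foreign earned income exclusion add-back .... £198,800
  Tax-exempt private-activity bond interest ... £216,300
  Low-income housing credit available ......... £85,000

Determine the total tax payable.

Ordinary income tax:
  £193,000 × 8% = £15,440
  £140,000 × 15% = £21,000
  £83,000 × 22% = £18,260
  £255,800 × 33% = £84,414
  → £139,114
  Less low-income housing credit £85,000 → £54,114

Alternative minimum tax:
  Adjusted income: £671,800 + £190,000 + £198,800 + £216,300 = £1,276,900
  Less exemption £106,000 → base £1,170,900
  £1,170,900 × 18% = £210,762

£210,762 > £54,114, so the alternative minimum tax is the binding amount.

£210,762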